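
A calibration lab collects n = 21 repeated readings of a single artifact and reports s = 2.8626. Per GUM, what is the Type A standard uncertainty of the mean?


u_A = s / sqrt(n)
u_A = 2.8626 / sqrt(21)
u_A = 2.8626 / 4.5825757
u_A = 0.6247

0.6247


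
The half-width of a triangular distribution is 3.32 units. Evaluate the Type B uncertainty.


u_B = half_width / sqrt(6)
u_B = 3.32 / 2.4494897
u_B = 1.3554

1.3554


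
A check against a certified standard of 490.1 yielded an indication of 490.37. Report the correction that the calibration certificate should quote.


Correction = standard - reading
= 490.1 - 490.37
= -0.2700

-0.2700


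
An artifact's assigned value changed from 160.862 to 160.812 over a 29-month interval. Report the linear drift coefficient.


rate = (v2 - v1) / months
= (160.812 - 160.862) / 29
= -0.0500 / 29
= -0.0017

-0.0017


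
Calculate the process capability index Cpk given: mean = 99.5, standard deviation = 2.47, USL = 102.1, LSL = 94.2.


Cpu = (USL - mean) / (3*sigma) = (102.1 - 99.5) / (3*2.47) = 0.3509
Cpl = (mean - LSL) / (3*sigma) = (99.5 - 94.2) / (3*2.47) = 0.7152
Cpk = min(Cpu, Cpl) = 0.3509

0.3509


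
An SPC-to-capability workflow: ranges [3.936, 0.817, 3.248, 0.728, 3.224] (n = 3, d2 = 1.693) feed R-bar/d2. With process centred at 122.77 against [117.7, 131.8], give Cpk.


R_bar = (3.936 + 0.817 + 3.248 + 0.728 + 3.224) / 5 = 2.3906
sigma = R_bar / d2 = 2.3906 / 1.693 = 1.4120496
Cp = (USL - LSL)/(6*sigma) = (131.8 - 117.7)/(6*1.4120496) = 1.6642
Cpu = (131.8 - 122.77)/(3*1.4120496) = 2.1317
Cpl = (122.77 - 117.7)/(3*1.4120496) = 1.1968
Cpk = min(Cpu, Cpl) = 1.1968

1.1968


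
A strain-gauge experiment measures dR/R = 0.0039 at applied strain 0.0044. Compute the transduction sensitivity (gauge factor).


GF = (dR/R) / epsilon
= 0.0039 / 0.0044
= 0.8864

0.8864


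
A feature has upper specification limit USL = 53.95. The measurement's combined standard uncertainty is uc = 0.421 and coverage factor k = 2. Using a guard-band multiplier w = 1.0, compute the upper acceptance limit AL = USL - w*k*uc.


U = k * uc = 2 * 0.421 = 0.842
guard band g = w * U = 1.0 * 0.842 = 0.842
AL = USL - g = 53.95 - 0.842
AL = 53.1080

53.1080


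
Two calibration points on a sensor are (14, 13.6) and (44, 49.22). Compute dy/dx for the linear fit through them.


slope = (y2 - y1) / (x2 - x1)
= (49.22 - 13.6) / (44 - 14)
= 35.6200 / 30
= 1.1873

1.1873


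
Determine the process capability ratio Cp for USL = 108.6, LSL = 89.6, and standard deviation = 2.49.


Cp = (USL - LSL) / (6 * sigma)
= (108.6 - 89.6) / (6 * 2.49)
= 19.0000 / 14.9400
= 1.2718

1.2718


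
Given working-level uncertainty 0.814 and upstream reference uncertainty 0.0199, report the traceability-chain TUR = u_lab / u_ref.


TUR = u_lab / u_ref
= 0.814 / 0.0199
= 40.9045

40.9045


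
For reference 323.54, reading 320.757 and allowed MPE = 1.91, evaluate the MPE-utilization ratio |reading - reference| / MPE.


e = indication - reference = 320.757 - 323.54 = -2.7830
|e| = 2.7830
ratio = |e| / MPE = 2.7830 / 1.91
ratio = 1.4571

1.4571


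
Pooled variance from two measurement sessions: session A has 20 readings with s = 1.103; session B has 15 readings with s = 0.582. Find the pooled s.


s_p = sqrt(((n1-1)*s1^2 + (n2-1)*s2^2) / (n1+n2-2))
numerator = (20-1)*1.103^2 + (15-1)*0.582^2 = 23.115571 + 4.742136 = 27.857707
denominator = 20 + 15 - 2 = 33
s_p^2 = 27.857707 / 33 = 0.84417294
s_p = sqrt(0.84417294) = 0.9188

0.9188


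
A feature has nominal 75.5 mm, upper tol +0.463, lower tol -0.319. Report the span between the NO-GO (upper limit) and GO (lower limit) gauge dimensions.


GO = nominal - lower_tol (smallest hole = maximum material condition)
GO = 75.5 - 0.319 = 75.181
NO-GO = nominal + upper_tol (largest hole = least material condition)
NO-GO = 75.5 + 0.463 = 75.963
spread = NO-GO - GO = 75.963 - 75.181 = 0.7820

0.7820


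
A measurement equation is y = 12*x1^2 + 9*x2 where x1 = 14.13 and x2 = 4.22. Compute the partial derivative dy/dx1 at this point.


y = 12*x1^2 + 9*x2
dy/dx1 = 2*12*x1
Evaluate at x1 = 14.13: c1 = 24 * 14.13
c1 = 339.1200

339.1200


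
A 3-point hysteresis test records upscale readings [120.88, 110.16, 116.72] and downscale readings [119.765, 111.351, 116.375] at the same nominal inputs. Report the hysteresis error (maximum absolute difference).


|120.88 - 119.765| = 1.1150
|110.16 - 111.351| = 1.1910
|116.72 - 116.375| = 0.3450
hysteresis = max(diffs) = 1.1910

1.1910


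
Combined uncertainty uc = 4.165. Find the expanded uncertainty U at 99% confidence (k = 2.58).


U = k * uc
U = 2.58 * 4.165
U = 10.7457

10.7457


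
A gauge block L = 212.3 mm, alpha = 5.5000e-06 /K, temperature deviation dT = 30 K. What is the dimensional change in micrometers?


dL = L * alpha * dT
= 212.3 * 5.5000e-06 * 30
= 0.0350295 mm
dL_um = 0.0350295 * 1000 = 35.0295 um

35.0295


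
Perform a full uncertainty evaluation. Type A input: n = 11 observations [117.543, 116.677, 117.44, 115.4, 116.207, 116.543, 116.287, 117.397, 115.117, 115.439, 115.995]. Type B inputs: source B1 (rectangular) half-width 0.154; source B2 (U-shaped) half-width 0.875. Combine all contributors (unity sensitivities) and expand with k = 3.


mean = (117.543 + 116.677 + 117.44 + 115.4 + 116.207 + 116.543 + 116.287 + 117.397 + 115.117 + 115.439 + 115.995) / 11 = 116.3677273
s = sqrt(sum((x - mean)^2)/(n-1)) = 0.85155341
u_A = s / sqrt(n) = 0.85155341 / sqrt(11) = 0.25675301
u_B1 = 0.154 / sqrt(3) = 0.088911941
u_B2 = 0.875 / sqrt(2) = 0.61871843
uc = sqrt(0.25675301^2 + 0.088911941^2 + 0.61871843^2) = 0.67575139
U = k * uc = 3 * 0.67575139
U = 2.0273

2.0273


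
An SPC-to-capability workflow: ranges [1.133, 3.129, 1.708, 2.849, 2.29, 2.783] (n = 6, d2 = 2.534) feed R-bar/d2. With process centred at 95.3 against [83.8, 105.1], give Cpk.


R_bar = (1.133 + 3.129 + 1.708 + 2.849 + 2.29 + 2.783) / 6 = 2.3153333
sigma = R_bar / d2 = 2.3153333 / 2.534 = 0.91370691
Cp = (USL - LSL)/(6*sigma) = (105.1 - 83.8)/(6*0.91370691) = 3.8853
Cpu = (105.1 - 95.3)/(3*0.91370691) = 3.5752
Cpl = (95.3 - 83.8)/(3*0.91370691) = 4.1954
Cpk = min(Cpu, Cpl) = 3.5752

3.5752


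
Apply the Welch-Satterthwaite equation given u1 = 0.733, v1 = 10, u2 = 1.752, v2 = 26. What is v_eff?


uc = sqrt(u1^2 + u2^2) = sqrt(0.733^2 + 1.752^2) = 1.8991559
v_eff = uc^4 / (u1^4/v1 + u2^4/v2)
= 1.8991559^4 / (0.733^4/10 + 1.752^4/26)
= 13.008957 / 0.39124698
v_eff = 33.2500

33.2500


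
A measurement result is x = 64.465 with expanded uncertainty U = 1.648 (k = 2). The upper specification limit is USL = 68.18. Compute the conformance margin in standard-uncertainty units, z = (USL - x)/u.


u = U / k = 1.648 / 2 = 0.824
margin = |USL - x| = |68.18 - 64.465| = 3.715
z = margin / u = 3.715 / 0.824
z = 4.5085

4.5085


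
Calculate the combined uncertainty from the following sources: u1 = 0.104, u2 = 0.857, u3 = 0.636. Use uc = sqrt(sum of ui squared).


uc = sqrt(0.104^2 + 0.857^2 + 0.636^2)
uc = sqrt(1.149761)
uc = 1.0723

1.0723


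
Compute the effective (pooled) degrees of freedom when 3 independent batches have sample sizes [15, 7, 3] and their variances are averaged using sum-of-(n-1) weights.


nu = sum_i (n_i - 1)
nu = ((15 - 1) + (7 - 1) + (3 - 1))
nu = 14 + 6 + 2
nu = 22

22


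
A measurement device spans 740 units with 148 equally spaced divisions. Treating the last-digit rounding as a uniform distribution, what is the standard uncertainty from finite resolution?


resolution = range / divisions
resolution = 740 / 148 = 5
u_res = resolution / (2*sqrt(3))
u_res = 5 / 3.4641016
u_res = 1.4434

1.4434


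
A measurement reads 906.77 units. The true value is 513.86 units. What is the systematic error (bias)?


Systematic error = measured - true
= 906.77 - 513.86
= 392.9100

392.9100


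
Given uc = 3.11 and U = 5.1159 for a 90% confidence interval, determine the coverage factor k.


k = U / uc
k = 5.1159 / 3.11
k = 1.645

1.645


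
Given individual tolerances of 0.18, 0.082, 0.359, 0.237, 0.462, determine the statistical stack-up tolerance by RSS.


RSS = sqrt(0.18^2 + 0.082^2 + 0.359^2 + 0.237^2 + 0.462^2)
= sqrt(0.437618)
= 0.6615

0.6615


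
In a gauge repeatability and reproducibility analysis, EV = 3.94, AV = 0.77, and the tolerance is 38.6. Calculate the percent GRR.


GRR = sqrt(EV^2 + AV^2) = sqrt(3.94^2 + 0.77^2) = 4.0145361
%GRR = GRR / tol * 100 = 4.0145361 / 38.6 * 100
%GRR = 10.4004

10.4004


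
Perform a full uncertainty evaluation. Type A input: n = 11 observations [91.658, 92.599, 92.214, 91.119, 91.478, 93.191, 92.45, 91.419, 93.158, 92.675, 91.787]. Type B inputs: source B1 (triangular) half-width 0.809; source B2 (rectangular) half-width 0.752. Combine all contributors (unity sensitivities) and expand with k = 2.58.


mean = (91.658 + 92.599 + 92.214 + 91.119 + 91.478 + 93.191 + 92.45 + 91.419 + 93.158 + 92.675 + 91.787) / 11 = 92.15890909
s = sqrt(sum((x - mean)^2)/(n-1)) = 0.71364788
u_A = s / sqrt(n) = 0.71364788 / sqrt(11) = 0.21517293
u_B1 = 0.809 / sqrt(6) = 0.33027287
u_B2 = 0.752 / sqrt(3) = 0.4341674
uc = sqrt(0.21517293^2 + 0.33027287^2 + 0.4341674^2) = 0.58641358
U = k * uc = 2.58 * 0.58641358
U = 1.5129

1.5129


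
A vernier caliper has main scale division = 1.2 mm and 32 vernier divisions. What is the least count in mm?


LC = MSD / n_div
= 1.2 / 32
= 0.0375

0.0375


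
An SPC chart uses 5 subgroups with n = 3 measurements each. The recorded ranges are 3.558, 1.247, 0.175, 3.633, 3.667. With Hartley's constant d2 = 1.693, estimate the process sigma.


R_bar = (3.558 + 1.247 + 0.175 + 3.633 + 3.667) / 5
R_bar = 12.28 / 5 = 2.456
sigma_hat = R_bar / d2 = 2.456 / 1.693 = 1.4507

1.4507


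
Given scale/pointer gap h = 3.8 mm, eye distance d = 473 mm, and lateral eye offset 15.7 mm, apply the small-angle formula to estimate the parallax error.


error = h * offset / d
= 3.8 * 15.7 / 473
= 0.1261

0.1261


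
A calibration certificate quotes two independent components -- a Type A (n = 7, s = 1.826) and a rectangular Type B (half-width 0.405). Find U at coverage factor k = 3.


u_A = s / sqrt(n) = 1.826 / sqrt(7) = 0.69016313
u_B = half_width / sqrt(3) = 0.405 / sqrt(3) = 0.23382686
uc = sqrt(u_A^2 + u_B^2) = sqrt(0.69016313^2 + 0.23382686^2) = 0.72869757
U = k * uc = 3 * 0.72869757
U = 2.1861

2.1861


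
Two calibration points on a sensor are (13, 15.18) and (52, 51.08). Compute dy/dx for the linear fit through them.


slope = (y2 - y1) / (x2 - x1)
= (51.08 - 15.18) / (52 - 13)
= 35.9000 / 39
= 0.9205

0.9205


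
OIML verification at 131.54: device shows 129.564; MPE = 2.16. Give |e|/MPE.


e = indication - reference = 129.564 - 131.54 = -1.9760
|e| = 1.9760
ratio = |e| / MPE = 1.9760 / 2.16
ratio = 0.9148

0.9148


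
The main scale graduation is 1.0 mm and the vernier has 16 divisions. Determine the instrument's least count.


LC = MSD / n_div
= 1.0 / 16
= 0.0625

0.0625


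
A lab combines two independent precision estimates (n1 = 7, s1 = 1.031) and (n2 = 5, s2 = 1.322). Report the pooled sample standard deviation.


s_p = sqrt(((n1-1)*s1^2 + (n2-1)*s2^2) / (n1+n2-2))
numerator = (7-1)*1.031^2 + (5-1)*1.322^2 = 6.377766 + 6.990736 = 13.368502
denominator = 7 + 5 - 2 = 10
s_p^2 = 13.368502 / 10 = 1.3368502
s_p = sqrt(1.3368502) = 1.1562

1.1562


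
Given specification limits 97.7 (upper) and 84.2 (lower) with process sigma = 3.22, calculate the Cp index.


Cp = (USL - LSL) / (6 * sigma)
= (97.7 - 84.2) / (6 * 3.22)
= 13.5000 / 19.3200
= 0.6988

0.6988


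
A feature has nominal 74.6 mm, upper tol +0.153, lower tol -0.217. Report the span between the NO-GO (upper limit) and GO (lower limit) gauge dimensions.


GO = nominal - lower_tol (smallest hole = maximum material condition)
GO = 74.6 - 0.217 = 74.383
NO-GO = nominal + upper_tol (largest hole = least material condition)
NO-GO = 74.6 + 0.153 = 74.753
spread = NO-GO - GO = 74.753 - 74.383 = 0.3700

0.3700


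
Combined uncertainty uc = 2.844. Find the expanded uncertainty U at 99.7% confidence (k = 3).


U = k * uc
U = 3 * 2.844
U = 8.5320

8.5320


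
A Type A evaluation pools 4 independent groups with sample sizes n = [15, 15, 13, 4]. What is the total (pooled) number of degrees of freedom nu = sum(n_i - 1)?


nu = sum_i (n_i - 1)
nu = ((15 - 1) + (15 - 1) + (13 - 1) + (4 - 1))
nu = 14 + 14 + 12 + 3
nu = 43

43


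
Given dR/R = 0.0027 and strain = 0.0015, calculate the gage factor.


GF = (dR/R) / epsilon
= 0.0027 / 0.0015
= 1.8000

1.8000


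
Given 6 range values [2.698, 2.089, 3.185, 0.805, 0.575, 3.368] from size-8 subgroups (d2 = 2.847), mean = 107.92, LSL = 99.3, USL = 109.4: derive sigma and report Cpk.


R_bar = (2.698 + 2.089 + 3.185 + 0.805 + 0.575 + 3.368) / 6 = 2.12
sigma = R_bar / d2 = 2.12 / 2.847 = 0.74464348
Cp = (USL - LSL)/(6*sigma) = (109.4 - 99.3)/(6*0.74464348) = 2.2606
Cpu = (109.4 - 107.92)/(3*0.74464348) = 0.6625
Cpl = (107.92 - 99.3)/(3*0.74464348) = 3.8587
Cpk = min(Cpu, Cpl) = 0.6625

0.6625


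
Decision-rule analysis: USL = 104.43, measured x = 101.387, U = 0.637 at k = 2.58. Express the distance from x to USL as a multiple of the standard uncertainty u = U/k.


u = U / k = 0.637 / 2.58 = 0.24689922
margin = |USL - x| = |104.43 - 101.387| = 3.043
z = margin / u = 3.043 / 0.24689922
z = 12.3249

12.3249


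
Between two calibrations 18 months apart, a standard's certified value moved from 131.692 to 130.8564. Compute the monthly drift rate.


rate = (v2 - v1) / months
= (130.8564 - 131.692) / 18
= -0.8356 / 18
= -0.0464

-0.0464


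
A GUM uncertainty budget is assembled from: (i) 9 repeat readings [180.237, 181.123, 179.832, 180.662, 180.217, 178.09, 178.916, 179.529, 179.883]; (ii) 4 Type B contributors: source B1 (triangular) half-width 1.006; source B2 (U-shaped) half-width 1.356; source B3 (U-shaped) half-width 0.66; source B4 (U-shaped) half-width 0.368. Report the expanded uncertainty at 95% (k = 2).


mean = (180.237 + 181.123 + 179.832 + 180.662 + 180.217 + 178.09 + 178.916 + 179.529 + 179.883) / 9 = 179.8321111
s = sqrt(sum((x - mean)^2)/(n-1)) = 0.91075936
u_A = s / sqrt(n) = 0.91075936 / sqrt(9) = 0.30358645
u_B1 = 1.006 / sqrt(6) = 0.41069778
u_B2 = 1.356 / sqrt(2) = 0.9588368
u_B3 = 0.66 / sqrt(2) = 0.46669048
u_B4 = 0.368 / sqrt(2) = 0.2602153
uc = sqrt(0.30358645^2 + 0.41069778^2 + 0.9588368^2 + 0.46669048^2 + 0.2602153^2) = 1.2106682
U = k * uc = 2 * 1.2106682
U = 2.4213

2.4213


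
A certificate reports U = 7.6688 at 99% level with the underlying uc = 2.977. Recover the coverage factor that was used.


k = U / uc
k = 7.6688 / 2.977
k = 2.576

2.576


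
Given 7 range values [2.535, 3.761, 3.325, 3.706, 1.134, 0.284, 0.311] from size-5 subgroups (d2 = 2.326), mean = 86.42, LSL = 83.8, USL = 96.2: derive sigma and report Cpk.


R_bar = (2.535 + 3.761 + 3.325 + 3.706 + 1.134 + 0.284 + 0.311) / 7 = 2.1508571
sigma = R_bar / d2 = 2.1508571 / 2.326 = 0.92470211
Cp = (USL - LSL)/(6*sigma) = (96.2 - 83.8)/(6*0.92470211) = 2.2350
Cpu = (96.2 - 86.42)/(3*0.92470211) = 3.5255
Cpl = (86.42 - 83.8)/(3*0.92470211) = 0.9444
Cpk = min(Cpu, Cpl) = 0.9444

0.9444


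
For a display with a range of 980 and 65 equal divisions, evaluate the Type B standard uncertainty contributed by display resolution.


resolution = range / divisions
resolution = 980 / 65 = 15.076923
u_res = resolution / (2*sqrt(3))
u_res = 15.076923 / 3.4641016
u_res = 4.3523

4.3523


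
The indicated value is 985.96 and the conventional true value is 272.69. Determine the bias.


Systematic error = measured - true
= 985.96 - 272.69
= 713.2700

713.2700


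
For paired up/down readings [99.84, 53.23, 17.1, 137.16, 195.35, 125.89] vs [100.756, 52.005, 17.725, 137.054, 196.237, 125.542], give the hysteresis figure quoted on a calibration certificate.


|99.84 - 100.756| = 0.9160
|53.23 - 52.005| = 1.2250
|17.1 - 17.725| = 0.6250
|137.16 - 137.054| = 0.1060
|195.35 - 196.237| = 0.8870
|125.89 - 125.542| = 0.3480
hysteresis = max(diffs) = 1.2250

1.2250


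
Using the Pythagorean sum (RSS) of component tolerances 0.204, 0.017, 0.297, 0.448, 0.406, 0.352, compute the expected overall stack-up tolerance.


RSS = sqrt(0.204^2 + 0.017^2 + 0.297^2 + 0.448^2 + 0.406^2 + 0.352^2)
= sqrt(0.619558)
= 0.7871

0.7871


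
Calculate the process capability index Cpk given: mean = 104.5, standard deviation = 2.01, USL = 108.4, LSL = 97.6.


Cpu = (USL - mean) / (3*sigma) = (108.4 - 104.5) / (3*2.01) = 0.6468
Cpl = (mean - LSL) / (3*sigma) = (104.5 - 97.6) / (3*2.01) = 1.1443
Cpk = min(Cpu, Cpl) = 0.6468

0.6468


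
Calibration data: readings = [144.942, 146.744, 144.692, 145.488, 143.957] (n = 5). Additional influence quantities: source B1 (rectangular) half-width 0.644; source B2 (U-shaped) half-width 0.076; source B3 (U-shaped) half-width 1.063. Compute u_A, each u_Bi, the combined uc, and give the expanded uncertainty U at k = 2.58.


mean = (144.942 + 146.744 + 144.692 + 145.488 + 143.957) / 5 = 145.1646
s = sqrt(sum((x - mean)^2)/(n-1)) = 1.0404676
u_A = s / sqrt(n) = 1.0404676 / sqrt(5) = 0.46531126
u_B1 = 0.644 / sqrt(3) = 0.37181357
u_B2 = 0.076 / sqrt(2) = 0.053740115
u_B3 = 1.063 / sqrt(2) = 0.75165451
uc = sqrt(0.46531126^2 + 0.37181357^2 + 0.053740115^2 + 0.75165451^2) = 0.96053756
U = k * uc = 2.58 * 0.96053756
U = 2.4782

2.4782


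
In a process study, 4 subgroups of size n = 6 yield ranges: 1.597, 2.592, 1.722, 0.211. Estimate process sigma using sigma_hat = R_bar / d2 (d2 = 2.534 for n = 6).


R_bar = (1.597 + 2.592 + 1.722 + 0.211) / 4
R_bar = 6.122 / 4 = 1.5305
sigma_hat = R_bar / d2 = 1.5305 / 2.534 = 0.6040

0.6040


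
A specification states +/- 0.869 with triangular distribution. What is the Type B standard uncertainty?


u_B = half_width / sqrt(6)
u_B = 0.869 / 2.4494897
u_B = 0.3548

0.3548


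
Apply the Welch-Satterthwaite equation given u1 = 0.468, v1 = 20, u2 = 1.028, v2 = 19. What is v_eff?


uc = sqrt(u1^2 + u2^2) = sqrt(0.468^2 + 1.028^2) = 1.1295167
v_eff = uc^4 / (u1^4/v1 + u2^4/v2)
= 1.1295167^4 / (0.468^4/20 + 1.028^4/19)
= 1.627686 / 0.061177124
v_eff = 26.6061

26.6061


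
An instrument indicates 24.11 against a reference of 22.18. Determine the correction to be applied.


Correction = standard - reading
= 22.18 - 24.11
= -1.9300

-1.9300


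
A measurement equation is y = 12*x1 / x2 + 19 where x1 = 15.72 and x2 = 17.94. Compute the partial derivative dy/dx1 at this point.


y = 12*x1 / x2 + 19
dy/dx1 = 12/x2
Evaluate at x2 = 17.94: c1 = 12 / 17.94
c1 = 0.6689

0.6689


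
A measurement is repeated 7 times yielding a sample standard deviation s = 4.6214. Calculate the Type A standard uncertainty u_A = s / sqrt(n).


u_A = s / sqrt(n)
u_A = 4.6214 / sqrt(7)
u_A = 4.6214 / 2.6457513
u_A = 1.7467

1.7467


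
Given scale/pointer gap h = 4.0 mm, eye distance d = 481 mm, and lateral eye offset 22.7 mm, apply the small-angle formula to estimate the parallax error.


error = h * offset / d
= 4.0 * 22.7 / 481
= 0.1888

0.1888


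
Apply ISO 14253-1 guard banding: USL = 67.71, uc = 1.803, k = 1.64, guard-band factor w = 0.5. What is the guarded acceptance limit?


U = k * uc = 1.64 * 1.803 = 2.95692
guard band g = w * U = 0.5 * 2.95692 = 1.47846
AL = USL - g = 67.71 - 1.47846
AL = 66.2315

66.2315


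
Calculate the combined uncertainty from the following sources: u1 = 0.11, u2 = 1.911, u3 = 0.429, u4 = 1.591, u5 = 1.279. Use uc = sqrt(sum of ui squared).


uc = sqrt(0.11^2 + 1.911^2 + 0.429^2 + 1.591^2 + 1.279^2)
uc = sqrt(8.015184)
uc = 2.8311

2.8311


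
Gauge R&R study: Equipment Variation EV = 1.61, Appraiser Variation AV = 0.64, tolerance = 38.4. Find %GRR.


GRR = sqrt(EV^2 + AV^2) = sqrt(1.61^2 + 0.64^2) = 1.7325415
%GRR = GRR / tol * 100 = 1.7325415 / 38.4 * 100
%GRR = 4.5118

4.5118


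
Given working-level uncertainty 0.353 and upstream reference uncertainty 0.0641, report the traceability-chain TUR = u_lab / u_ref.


TUR = u_lab / u_ref
= 0.353 / 0.0641
= 5.5070

5.5070


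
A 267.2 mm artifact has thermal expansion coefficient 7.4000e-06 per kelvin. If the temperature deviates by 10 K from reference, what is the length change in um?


dL = L * alpha * dT
= 267.2 * 7.4000e-06 * 10
= 0.0197728 mm
dL_um = 0.0197728 * 1000 = 19.7728 um

19.7728


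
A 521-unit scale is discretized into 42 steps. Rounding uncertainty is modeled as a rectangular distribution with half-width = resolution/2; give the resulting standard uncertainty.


resolution = range / divisions
resolution = 521 / 42 = 12.404762
u_res = resolution / (2*sqrt(3))
u_res = 12.404762 / 3.4641016
u_res = 3.5809

3.5809


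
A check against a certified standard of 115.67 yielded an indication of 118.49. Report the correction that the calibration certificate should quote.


Correction = standard - reading
= 115.67 - 118.49
= -2.8200

-2.8200


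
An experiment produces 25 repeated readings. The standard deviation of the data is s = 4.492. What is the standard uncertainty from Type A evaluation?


u_A = s / sqrt(n)
u_A = 4.492 / sqrt(25)
u_A = 4.492 / 5
u_A = 0.8984

0.8984


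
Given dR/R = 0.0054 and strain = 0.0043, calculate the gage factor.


GF = (dR/R) / epsilon
= 0.0054 / 0.0043
= 1.2558

1.2558


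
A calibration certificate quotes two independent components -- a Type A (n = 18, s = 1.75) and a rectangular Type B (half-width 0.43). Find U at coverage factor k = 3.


u_A = s / sqrt(n) = 1.75 / sqrt(18) = 0.41247896
u_B = half_width / sqrt(3) = 0.43 / sqrt(3) = 0.24826062
uc = sqrt(u_A^2 + u_B^2) = sqrt(0.41247896^2 + 0.24826062^2) = 0.48142728
U = k * uc = 3 * 0.48142728
U = 1.4443

1.4443


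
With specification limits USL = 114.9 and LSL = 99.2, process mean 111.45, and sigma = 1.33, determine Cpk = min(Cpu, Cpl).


Cpu = (USL - mean) / (3*sigma) = (114.9 - 111.45) / (3*1.33) = 0.8647
Cpl = (mean - LSL) / (3*sigma) = (111.45 - 99.2) / (3*1.33) = 3.0702
Cpk = min(Cpu, Cpl) = 0.8647

0.8647


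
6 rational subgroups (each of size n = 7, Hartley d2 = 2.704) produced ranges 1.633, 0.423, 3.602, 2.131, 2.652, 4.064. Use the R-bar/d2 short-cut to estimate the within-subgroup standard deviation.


R_bar = (1.633 + 0.423 + 3.602 + 2.131 + 2.652 + 4.064) / 6
R_bar = 14.505 / 6 = 2.4175
sigma_hat = R_bar / d2 = 2.4175 / 2.704 = 0.8940

0.8940


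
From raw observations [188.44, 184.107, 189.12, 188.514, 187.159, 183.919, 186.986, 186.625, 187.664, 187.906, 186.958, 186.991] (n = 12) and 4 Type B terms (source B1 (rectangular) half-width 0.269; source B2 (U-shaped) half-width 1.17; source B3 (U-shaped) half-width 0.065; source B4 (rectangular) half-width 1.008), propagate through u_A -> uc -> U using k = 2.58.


mean = (188.44 + 184.107 + 189.12 + 188.514 + 187.159 + 183.919 + 186.986 + 186.625 + 187.664 + 187.906 + 186.958 + 186.991) / 12 = 187.0324167
s = sqrt(sum((x - mean)^2)/(n-1)) = 1.5994111
u_A = s / sqrt(n) = 1.5994111 / sqrt(12) = 0.46171021
u_B1 = 0.269 / sqrt(3) = 0.15530722
u_B2 = 1.17 / sqrt(2) = 0.82731493
u_B3 = 0.065 / sqrt(2) = 0.045961941
u_B4 = 1.008 / sqrt(3) = 0.58196907
uc = sqrt(0.46171021^2 + 0.15530722^2 + 0.82731493^2 + 0.045961941^2 + 0.58196907^2) = 1.1236312
U = k * uc = 2.58 * 1.1236312
U = 2.8990

2.8990


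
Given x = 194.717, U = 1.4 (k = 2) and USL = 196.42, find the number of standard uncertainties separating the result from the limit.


u = U / k = 1.4 / 2 = 0.7
margin = |USL - x| = |196.42 - 194.717| = 1.703
z = margin / u = 1.703 / 0.7
z = 2.4329

2.4329


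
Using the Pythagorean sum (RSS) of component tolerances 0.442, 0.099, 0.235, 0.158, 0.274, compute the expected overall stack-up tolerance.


RSS = sqrt(0.442^2 + 0.099^2 + 0.235^2 + 0.158^2 + 0.274^2)
= sqrt(0.36043)
= 0.6004

0.6004


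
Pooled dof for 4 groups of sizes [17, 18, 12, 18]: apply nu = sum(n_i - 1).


nu = sum_i (n_i - 1)
nu = ((17 - 1) + (18 - 1) + (12 - 1) + (18 - 1))
nu = 16 + 17 + 11 + 17
nu = 61

61


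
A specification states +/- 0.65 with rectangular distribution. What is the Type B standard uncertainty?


u_B = half_width / sqrt(3)
u_B = 0.65 / 1.7320508
u_B = 0.3753

0.3753


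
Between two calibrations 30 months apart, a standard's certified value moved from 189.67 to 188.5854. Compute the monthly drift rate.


rate = (v2 - v1) / months
= (188.5854 - 189.67) / 30
= -1.0846 / 30
= -0.0362

-0.0362


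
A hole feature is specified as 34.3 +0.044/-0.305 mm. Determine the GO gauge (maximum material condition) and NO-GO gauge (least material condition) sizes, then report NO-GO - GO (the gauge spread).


GO = nominal - lower_tol (smallest hole = maximum material condition)
GO = 34.3 - 0.305 = 33.995
NO-GO = nominal + upper_tol (largest hole = least material condition)
NO-GO = 34.3 + 0.044 = 34.344
spread = NO-GO - GO = 34.344 - 33.995 = 0.3490

0.3490


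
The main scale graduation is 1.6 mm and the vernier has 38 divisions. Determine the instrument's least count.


LC = MSD / n_div
= 1.6 / 38
= 0.0421

0.0421


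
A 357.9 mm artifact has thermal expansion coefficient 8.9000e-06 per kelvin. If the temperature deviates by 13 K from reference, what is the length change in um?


dL = L * alpha * dT
= 357.9 * 8.9000e-06 * 13
= 0.0414090 mm
dL_um = 0.0414090 * 1000 = 41.4090 um

41.4090


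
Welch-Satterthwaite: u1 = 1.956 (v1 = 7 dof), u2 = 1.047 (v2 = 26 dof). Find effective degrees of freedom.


uc = sqrt(u1^2 + u2^2) = sqrt(1.956^2 + 1.047^2) = 2.2185908
v_eff = uc^4 / (u1^4/v1 + u2^4/v2)
= 2.2185908^4 / (1.956^4/7 + 1.047^4/26)
= 24.227513 / 2.1373306
v_eff = 11.3354

11.3354


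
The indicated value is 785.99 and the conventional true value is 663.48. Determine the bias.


Systematic error = measured - true
= 785.99 - 663.48
= 122.5100

122.5100


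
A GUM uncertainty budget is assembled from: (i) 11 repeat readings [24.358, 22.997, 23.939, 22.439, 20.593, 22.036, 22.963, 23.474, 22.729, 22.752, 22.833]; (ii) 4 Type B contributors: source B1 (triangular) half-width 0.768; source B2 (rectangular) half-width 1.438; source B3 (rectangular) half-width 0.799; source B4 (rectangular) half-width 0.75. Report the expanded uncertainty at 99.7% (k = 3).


mean = (24.358 + 22.997 + 23.939 + 22.439 + 20.593 + 22.036 + 22.963 + 23.474 + 22.729 + 22.752 + 22.833) / 11 = 22.82845455
s = sqrt(sum((x - mean)^2)/(n-1)) = 0.99139965
u_A = s / sqrt(n) = 0.99139965 / sqrt(11) = 0.29891824
u_B1 = 0.768 / sqrt(6) = 0.31353469
u_B2 = 1.438 / sqrt(3) = 0.83022969
u_B3 = 0.799 / sqrt(3) = 0.46130287
u_B4 = 0.75 / sqrt(3) = 0.4330127
uc = sqrt(0.29891824^2 + 0.31353469^2 + 0.83022969^2 + 0.46130287^2 + 0.4330127^2) = 1.1301495
U = k * uc = 3 * 1.1301495
U = 3.3904

3.3904


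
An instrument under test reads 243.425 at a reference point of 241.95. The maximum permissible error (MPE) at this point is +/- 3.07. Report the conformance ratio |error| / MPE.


e = indication - reference = 243.425 - 241.95 = 1.4750
|e| = 1.4750
ratio = |e| / MPE = 1.4750 / 3.07
ratio = 0.4805

0.4805


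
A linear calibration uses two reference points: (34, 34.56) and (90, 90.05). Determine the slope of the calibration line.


slope = (y2 - y1) / (x2 - x1)
= (90.05 - 34.56) / (90 - 34)
= 55.4900 / 56
= 0.9909

0.9909


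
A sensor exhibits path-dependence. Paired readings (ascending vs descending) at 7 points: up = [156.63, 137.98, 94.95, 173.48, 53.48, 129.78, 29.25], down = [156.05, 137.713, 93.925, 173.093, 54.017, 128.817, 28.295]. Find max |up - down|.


|156.63 - 156.05| = 0.5800
|137.98 - 137.713| = 0.2670
|94.95 - 93.925| = 1.0250
|173.48 - 173.093| = 0.3870
|53.48 - 54.017| = 0.5370
|129.78 - 128.817| = 0.9630
|29.25 - 28.295| = 0.9550
hysteresis = max(diffs) = 1.0250

1.0250


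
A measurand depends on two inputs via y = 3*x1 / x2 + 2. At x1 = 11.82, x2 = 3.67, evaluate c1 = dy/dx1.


y = 3*x1 / x2 + 2
dy/dx1 = 3/x2
Evaluate at x2 = 3.67: c1 = 3 / 3.67
c1 = 0.8174

0.8174


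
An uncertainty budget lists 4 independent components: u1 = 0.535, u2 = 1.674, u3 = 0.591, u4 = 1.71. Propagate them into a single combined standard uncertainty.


uc = sqrt(0.535^2 + 1.674^2 + 0.591^2 + 1.71^2)
uc = sqrt(6.361882)
uc = 2.5223

2.5223


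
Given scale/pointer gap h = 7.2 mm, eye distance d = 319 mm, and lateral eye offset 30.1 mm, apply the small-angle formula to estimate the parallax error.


error = h * offset / d
= 7.2 * 30.1 / 319
= 0.6794

0.6794


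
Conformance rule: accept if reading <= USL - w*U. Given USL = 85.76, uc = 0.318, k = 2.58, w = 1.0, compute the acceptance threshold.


U = k * uc = 2.58 * 0.318 = 0.82044
guard band g = w * U = 1.0 * 0.82044 = 0.82044
AL = USL - g = 85.76 - 0.82044
AL = 84.9396

84.9396


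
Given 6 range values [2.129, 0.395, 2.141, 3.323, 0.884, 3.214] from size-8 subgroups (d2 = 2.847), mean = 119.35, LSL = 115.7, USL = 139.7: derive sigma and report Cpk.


R_bar = (2.129 + 0.395 + 2.141 + 3.323 + 0.884 + 3.214) / 6 = 2.0143333
sigma = R_bar / d2 = 2.0143333 / 2.847 = 0.70752838
Cp = (USL - LSL)/(6*sigma) = (139.7 - 115.7)/(6*0.70752838) = 5.6535
Cpu = (139.7 - 119.35)/(3*0.70752838) = 9.5874
Cpl = (119.35 - 115.7)/(3*0.70752838) = 1.7196
Cpk = min(Cpu, Cpl) = 1.7196

1.7196


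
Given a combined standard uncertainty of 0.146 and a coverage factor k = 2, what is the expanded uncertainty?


U = k * uc
U = 2 * 0.146
U = 0.2920

0.2920


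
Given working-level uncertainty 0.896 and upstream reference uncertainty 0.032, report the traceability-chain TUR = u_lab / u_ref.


TUR = u_lab / u_ref
= 0.896 / 0.032
= 28.0000

28.0000


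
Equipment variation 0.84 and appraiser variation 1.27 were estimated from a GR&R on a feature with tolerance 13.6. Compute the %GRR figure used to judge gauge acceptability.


GRR = sqrt(EV^2 + AV^2) = sqrt(0.84^2 + 1.27^2) = 1.5226621
%GRR = GRR / tol * 100 = 1.5226621 / 13.6 * 100
%GRR = 11.1960

11.1960


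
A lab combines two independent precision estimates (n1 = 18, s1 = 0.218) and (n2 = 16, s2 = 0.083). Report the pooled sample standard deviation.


s_p = sqrt(((n1-1)*s1^2 + (n2-1)*s2^2) / (n1+n2-2))
numerator = (18-1)*0.218^2 + (16-1)*0.083^2 = 0.807908 + 0.103335 = 0.911243
denominator = 18 + 16 - 2 = 32
s_p^2 = 0.911243 / 32 = 0.028476344
s_p = sqrt(0.028476344) = 0.1687

0.1687


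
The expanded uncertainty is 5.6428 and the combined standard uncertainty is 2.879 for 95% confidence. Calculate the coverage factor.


k = U / uc
k = 5.6428 / 2.879
k = 1.96

1.96


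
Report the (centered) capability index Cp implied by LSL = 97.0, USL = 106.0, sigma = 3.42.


Cp = (USL - LSL) / (6 * sigma)
= (106.0 - 97.0) / (6 * 3.42)
= 9.0000 / 20.5200
= 0.4386

0.4386


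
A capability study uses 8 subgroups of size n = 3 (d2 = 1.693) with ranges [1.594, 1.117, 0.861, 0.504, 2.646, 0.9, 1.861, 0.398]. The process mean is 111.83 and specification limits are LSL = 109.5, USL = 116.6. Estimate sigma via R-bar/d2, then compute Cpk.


R_bar = (1.594 + 1.117 + 0.861 + 0.504 + 2.646 + 0.9 + 1.861 + 0.398) / 8 = 1.235125
sigma = R_bar / d2 = 1.235125 / 1.693 = 0.72954814
Cp = (USL - LSL)/(6*sigma) = (116.6 - 109.5)/(6*0.72954814) = 1.6220
Cpu = (116.6 - 111.83)/(3*0.72954814) = 2.1794
Cpl = (111.83 - 109.5)/(3*0.72954814) = 1.0646
Cpk = min(Cpu, Cpl) = 1.0646

1.0646


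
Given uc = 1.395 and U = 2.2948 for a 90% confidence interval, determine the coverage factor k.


k = U / uc
k = 2.2948 / 1.395
k = 1.645

1.645


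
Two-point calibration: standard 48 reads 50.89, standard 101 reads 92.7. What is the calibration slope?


slope = (y2 - y1) / (x2 - x1)
= (92.7 - 50.89) / (101 - 48)
= 41.8100 / 53
= 0.7889

0.7889


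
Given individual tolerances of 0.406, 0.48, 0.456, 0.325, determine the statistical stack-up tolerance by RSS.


RSS = sqrt(0.406^2 + 0.48^2 + 0.456^2 + 0.325^2)
= sqrt(0.708797)
= 0.8419

0.8419


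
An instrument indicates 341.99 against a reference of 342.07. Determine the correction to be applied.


Correction = standard - reading
= 342.07 - 341.99
= 0.0800

0.0800


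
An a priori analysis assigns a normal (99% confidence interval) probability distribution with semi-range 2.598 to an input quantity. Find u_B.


u_B = half_width / 2.576
u_B = 2.598 / 2.576
u_B = 1.0085

1.0085


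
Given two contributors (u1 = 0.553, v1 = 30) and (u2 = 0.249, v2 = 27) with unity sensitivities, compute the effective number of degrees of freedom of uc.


uc = sqrt(u1^2 + u2^2) = sqrt(0.553^2 + 0.249^2) = 0.60647341
v_eff = uc^4 / (u1^4/v1 + u2^4/v2)
= 0.60647341^4 / (0.553^4/30 + 0.249^4/27)
= 0.13528419 / 0.0032596798
v_eff = 41.5023

41.5023


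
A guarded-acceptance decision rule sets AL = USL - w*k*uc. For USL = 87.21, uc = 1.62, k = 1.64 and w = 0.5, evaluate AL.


U = k * uc = 1.64 * 1.62 = 2.6568
guard band g = w * U = 0.5 * 2.6568 = 1.3284
AL = USL - g = 87.21 - 1.3284
AL = 85.8816

85.8816


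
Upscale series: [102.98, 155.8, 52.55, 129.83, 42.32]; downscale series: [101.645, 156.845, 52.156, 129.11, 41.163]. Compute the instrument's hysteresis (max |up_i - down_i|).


|102.98 - 101.645| = 1.3350
|155.8 - 156.845| = 1.0450
|52.55 - 52.156| = 0.3940
|129.83 - 129.11| = 0.7200
|42.32 - 41.163| = 1.1570
hysteresis = max(diffs) = 1.3350

1.3350


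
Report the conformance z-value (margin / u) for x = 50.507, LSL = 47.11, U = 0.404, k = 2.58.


u = U / k = 0.404 / 2.58 = 0.15658915
margin = |LSL - x| = |47.11 - 50.507| = 3.397
z = margin / u = 3.397 / 0.15658915
z = 21.6937

21.6937


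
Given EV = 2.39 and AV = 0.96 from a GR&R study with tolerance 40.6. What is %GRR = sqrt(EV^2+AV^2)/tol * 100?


GRR = sqrt(EV^2 + AV^2) = sqrt(2.39^2 + 0.96^2) = 2.575597
%GRR = GRR / tol * 100 = 2.575597 / 40.6 * 100
%GRR = 6.3438

6.3438


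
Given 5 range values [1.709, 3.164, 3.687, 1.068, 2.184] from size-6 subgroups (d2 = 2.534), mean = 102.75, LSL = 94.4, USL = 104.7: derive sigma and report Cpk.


R_bar = (1.709 + 3.164 + 3.687 + 1.068 + 2.184) / 5 = 2.3624
sigma = R_bar / d2 = 2.3624 / 2.534 = 0.93228098
Cp = (USL - LSL)/(6*sigma) = (104.7 - 94.4)/(6*0.93228098) = 1.8414
Cpu = (104.7 - 102.75)/(3*0.93228098) = 0.6972
Cpl = (102.75 - 94.4)/(3*0.93228098) = 2.9855
Cpk = min(Cpu, Cpl) = 0.6972

0.6972


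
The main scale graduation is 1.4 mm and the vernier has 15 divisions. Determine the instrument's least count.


LC = MSD / n_div
= 1.4 / 15
= 0.0933

0.0933


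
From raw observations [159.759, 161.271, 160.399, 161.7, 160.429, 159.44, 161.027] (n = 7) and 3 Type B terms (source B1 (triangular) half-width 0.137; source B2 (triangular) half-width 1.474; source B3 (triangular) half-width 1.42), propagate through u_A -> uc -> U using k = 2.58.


mean = (159.759 + 161.271 + 160.399 + 161.7 + 160.429 + 159.44 + 161.027) / 7 = 160.575
s = sqrt(sum((x - mean)^2)/(n-1)) = 0.81247749
u_A = s / sqrt(n) = 0.81247749 / sqrt(7) = 0.30708763
u_B1 = 0.137 / sqrt(6) = 0.055930016
u_B2 = 1.474 / sqrt(6) = 0.60175798
u_B3 = 1.42 / sqrt(6) = 0.57971257
uc = sqrt(0.30708763^2 + 0.055930016^2 + 0.60175798^2 + 0.57971257^2) = 0.8919699
U = k * uc = 2.58 * 0.8919699
U = 2.3013

2.3013


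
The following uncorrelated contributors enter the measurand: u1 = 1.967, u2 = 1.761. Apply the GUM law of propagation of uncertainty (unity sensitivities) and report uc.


uc = sqrt(1.967^2 + 1.761^2)
uc = sqrt(6.97021)
uc = 2.6401

2.6401


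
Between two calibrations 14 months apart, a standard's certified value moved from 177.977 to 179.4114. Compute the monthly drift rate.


rate = (v2 - v1) / months
= (179.4114 - 177.977) / 14
= 1.4344 / 14
= 0.1025

0.1025


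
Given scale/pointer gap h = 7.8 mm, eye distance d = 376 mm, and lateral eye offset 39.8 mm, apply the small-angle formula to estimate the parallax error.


error = h * offset / d
= 7.8 * 39.8 / 376
= 0.8256

0.8256


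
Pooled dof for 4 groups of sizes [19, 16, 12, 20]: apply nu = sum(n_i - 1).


nu = sum_i (n_i - 1)
nu = ((19 - 1) + (16 - 1) + (12 - 1) + (20 - 1))
nu = 18 + 15 + 11 + 19
nu = 63

63


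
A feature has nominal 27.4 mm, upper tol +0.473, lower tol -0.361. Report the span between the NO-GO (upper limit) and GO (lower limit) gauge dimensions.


GO = nominal - lower_tol (smallest hole = maximum material condition)
GO = 27.4 - 0.361 = 27.039
NO-GO = nominal + upper_tol (largest hole = least material condition)
NO-GO = 27.4 + 0.473 = 27.873
spread = NO-GO - GO = 27.873 - 27.039 = 0.8340

0.8340


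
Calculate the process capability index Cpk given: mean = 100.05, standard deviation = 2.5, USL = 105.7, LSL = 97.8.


Cpu = (USL - mean) / (3*sigma) = (105.7 - 100.05) / (3*2.5) = 0.7533
Cpl = (mean - LSL) / (3*sigma) = (100.05 - 97.8) / (3*2.5) = 0.3000
Cpk = min(Cpu, Cpl) = 0.3000

0.3000


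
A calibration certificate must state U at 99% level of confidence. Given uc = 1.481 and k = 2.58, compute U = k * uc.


U = k * uc
U = 2.58 * 1.481
U = 3.8210

3.8210


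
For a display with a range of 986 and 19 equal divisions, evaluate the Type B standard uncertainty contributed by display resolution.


resolution = range / divisions
resolution = 986 / 19 = 51.894737
u_res = resolution / (2*sqrt(3))
u_res = 51.894737 / 3.4641016
u_res = 14.9807

14.9807


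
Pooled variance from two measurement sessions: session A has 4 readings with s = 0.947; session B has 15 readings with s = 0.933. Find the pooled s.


s_p = sqrt(((n1-1)*s1^2 + (n2-1)*s2^2) / (n1+n2-2))
numerator = (4-1)*0.947^2 + (15-1)*0.933^2 = 2.690427 + 12.186846 = 14.877273
denominator = 4 + 15 - 2 = 17
s_p^2 = 14.877273 / 17 = 0.87513371
s_p = sqrt(0.87513371) = 0.9355

0.9355


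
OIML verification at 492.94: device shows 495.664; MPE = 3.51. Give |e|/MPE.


e = indication - reference = 495.664 - 492.94 = 2.7240
|e| = 2.7240
ratio = |e| / MPE = 2.7240 / 3.51
ratio = 0.7761

0.7761


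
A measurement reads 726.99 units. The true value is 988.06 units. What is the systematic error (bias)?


Systematic error = measured - true
= 726.99 - 988.06
= -261.0700

-261.0700


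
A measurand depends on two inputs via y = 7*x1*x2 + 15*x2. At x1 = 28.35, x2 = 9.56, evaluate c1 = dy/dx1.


y = 7*x1*x2 + 15*x2
dy/dx1 = 7*x2
Evaluate at x2 = 9.56: c1 = 7 * 9.56
c1 = 66.9200

66.9200


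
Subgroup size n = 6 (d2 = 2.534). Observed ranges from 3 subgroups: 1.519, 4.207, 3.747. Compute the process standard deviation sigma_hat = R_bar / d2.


R_bar = (1.519 + 4.207 + 3.747) / 3
R_bar = 9.473 / 3 = 3.1576667
sigma_hat = R_bar / d2 = 3.1576667 / 2.534 = 1.2461

1.2461


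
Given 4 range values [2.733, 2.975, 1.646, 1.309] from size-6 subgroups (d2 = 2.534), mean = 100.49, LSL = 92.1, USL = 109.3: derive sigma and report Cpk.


R_bar = (2.733 + 2.975 + 1.646 + 1.309) / 4 = 2.16575
sigma = R_bar / d2 = 2.16575 / 2.534 = 0.8546764
Cp = (USL - LSL)/(6*sigma) = (109.3 - 92.1)/(6*0.8546764) = 3.3541
Cpu = (109.3 - 100.49)/(3*0.8546764) = 3.4360
Cpl = (100.49 - 92.1)/(3*0.8546764) = 3.2722
Cpk = min(Cpu, Cpl) = 3.2722

3.2722


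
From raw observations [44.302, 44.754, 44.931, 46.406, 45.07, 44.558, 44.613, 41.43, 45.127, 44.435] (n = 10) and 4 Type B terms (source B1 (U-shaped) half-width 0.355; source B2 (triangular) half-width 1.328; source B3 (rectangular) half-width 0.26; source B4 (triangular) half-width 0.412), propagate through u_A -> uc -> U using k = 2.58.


mean = (44.302 + 44.754 + 44.931 + 46.406 + 45.07 + 44.558 + 44.613 + 41.43 + 45.127 + 44.435) / 10 = 44.5626
s = sqrt(sum((x - mean)^2)/(n-1)) = 1.249285
u_A = s / sqrt(n) = 1.249285 / sqrt(10) = 0.3950586
u_B1 = 0.355 / sqrt(2) = 0.25102291
u_B2 = 1.328 / sqrt(6) = 0.54215373
u_B3 = 0.26 / sqrt(3) = 0.15011107
u_B4 = 0.412 / sqrt(6) = 0.1681983
uc = sqrt(0.3950586^2 + 0.25102291^2 + 0.54215373^2 + 0.15011107^2 + 0.1681983^2) = 0.75089178
U = k * uc = 2.58 * 0.75089178
U = 1.9373

1.9373


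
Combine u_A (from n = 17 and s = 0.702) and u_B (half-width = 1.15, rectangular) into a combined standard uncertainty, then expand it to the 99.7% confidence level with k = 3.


u_A = s / sqrt(n) = 0.702 / sqrt(17) = 0.17026001
u_B = half_width / sqrt(3) = 1.15 / sqrt(3) = 0.66395281
uc = sqrt(u_A^2 + u_B^2) = sqrt(0.17026001^2 + 0.66395281^2) = 0.68543549
U = k * uc = 3 * 0.68543549
U = 2.0563

2.0563
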